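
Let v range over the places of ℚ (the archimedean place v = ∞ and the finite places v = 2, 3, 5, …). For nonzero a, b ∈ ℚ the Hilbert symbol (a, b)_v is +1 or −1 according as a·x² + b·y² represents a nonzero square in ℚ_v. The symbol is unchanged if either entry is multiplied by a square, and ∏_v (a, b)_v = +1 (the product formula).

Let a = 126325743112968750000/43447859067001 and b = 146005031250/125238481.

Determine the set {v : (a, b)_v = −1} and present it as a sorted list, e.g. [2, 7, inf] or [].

[2, 3, 17, 29]

Mod squares: a ≡ 3, b ≡ 12818. Check v ∈ {∞, 2, 3, 5, 13, 17, 19, 29, 31}.
v=13: a=13^2·(≡3), b=13^1·(≡7) mod 13; (3|13)=+1, (7|13)=-1; (−1)^{2·1·6}·(+1)^1·(-1)^2 = +1.
v=17: a=17^2·(≡12), b=17^1·(≡14) mod 17; (12|17)=-1, (14|17)=-1; (−1)^{2·1·8}·(-1)^1·(-1)^2 = -1.
v=2: v_2(a)=4, v_2(b)=1; units ≡ 3, 1 (mod 8); ε·ε+αω+βω = 1·0+4·0+1·1 ≡ 1  ⇒  (a,b)_2 = -1.
v=3: a=3^9·(≡1), b=3^6·(≡2) mod 3; (1|3)=+1, (2|3)=-1; (−1)^{9·6·1}·(+1)^6·(-1)^9 = -1.
v=5: a=5^10·(≡3), b=5^6·(≡2) mod 5; (3|5)=-1, (2|5)=-1; (−1)^{10·6·2}·(-1)^6·(-1)^10 = +1.
v=29: a=29^2·(≡19), b=29^1·(≡20) mod 29; (19|29)=-1, (20|29)=+1; (−1)^{2·1·14}·(-1)^1·(+1)^2 = -1.
v=∞: 3 > 0 and 12818 > 0  ⇒  (a,b)_∞ = +1.
v=19: a=19^-6·(≡12), b=19^-4·(≡12) mod 19; (12|19)=-1, (12|19)=-1; (−1)^{-6·-4·9}·(-1)^-4·(-1)^-6 = +1.
v=31: a=31^-4·(≡26), b=31^-2·(≡13) mod 31; (26|31)=-1, (13|31)=-1; (−1)^{-4·-2·15}·(-1)^-2·(-1)^-4 = +1.
Ram(3, 12818) = {2, 3, 17, 29}; no ℚ_2-point on the conic.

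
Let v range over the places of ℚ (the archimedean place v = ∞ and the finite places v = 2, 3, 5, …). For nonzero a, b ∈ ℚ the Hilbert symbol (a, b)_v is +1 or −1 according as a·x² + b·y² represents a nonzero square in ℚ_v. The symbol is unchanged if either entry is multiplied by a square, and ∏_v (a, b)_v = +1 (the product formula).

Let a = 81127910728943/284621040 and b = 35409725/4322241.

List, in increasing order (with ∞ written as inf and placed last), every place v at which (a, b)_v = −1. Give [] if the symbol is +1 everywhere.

[3, 31]

Mod squares: a ≡ 175305, b ≡ 29. Check v ∈ {∞, 2, 3, 5, 7, 11, 13, 17, 29, 31}.
v=17: a=17^2·(≡15), b=17^2·(≡5) mod 17; (15|17)=+1, (5|17)=-1; (−1)^{2·2·8}·(+1)^2·(-1)^2 = +1.
v=11: a=11^-4·(≡4), b=11^-2·(≡8) mod 11; (4|11)=+1, (8|11)=-1; (−1)^{-4·-2·5}·(+1)^-2·(-1)^-4 = +1.
v=13: a=13^5·(≡1), b=13^2·(≡4) mod 13; (1|13)=+1, (4|13)=+1; (−1)^{5·2·6}·(+1)^2·(+1)^5 = +1.
v=31: a=31^1·(≡27), b=31^0·(≡17) mod 31; (27|31)=-1, (17|31)=-1; (−1)^{1·0·15}·(-1)^0·(-1)^1 = -1.
v=3: a=3^-5·(≡1), b=3^-6·(≡2) mod 3; (1|3)=+1, (2|3)=-1; (−1)^{-5·-6·1}·(+1)^-6·(-1)^-5 = -1.
v=2: v_2(a)=-4, v_2(b)=0; units ≡ 1, 5 (mod 8); ε·ε+αω+βω = 0·0+-4·1+0·0 ≡ 0  ⇒  (a,b)_2 = +1.
v=5: a=5^-1·(≡1), b=5^2·(≡4) mod 5; (1|5)=+1, (4|5)=+1; (−1)^{-1·2·2}·(+1)^2·(+1)^-1 = +1.
v=29: a=29^3·(≡9), b=29^1·(≡13) mod 29; (9|29)=+1, (13|29)=+1; (−1)^{3·1·14}·(+1)^1·(+1)^3 = +1.
v=7: a=7^0·(≡2), b=7^-2·(≡4) mod 7; (2|7)=+1, (4|7)=+1; (−1)^{0·-2·3}·(+1)^-2·(+1)^0 = +1.
v=∞: 175305 > 0 and 29 > 0  ⇒  (a,b)_∞ = +1.
(175305, 29 / ℚ) ramifies at {3, 31}: a division algebra.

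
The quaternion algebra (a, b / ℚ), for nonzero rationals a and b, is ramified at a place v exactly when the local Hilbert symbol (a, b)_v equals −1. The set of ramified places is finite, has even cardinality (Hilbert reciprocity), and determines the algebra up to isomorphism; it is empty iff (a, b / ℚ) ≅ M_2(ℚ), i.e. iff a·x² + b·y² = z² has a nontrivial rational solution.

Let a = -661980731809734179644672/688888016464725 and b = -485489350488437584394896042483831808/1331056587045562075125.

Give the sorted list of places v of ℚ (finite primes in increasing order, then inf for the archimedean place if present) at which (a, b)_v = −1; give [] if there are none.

Mod squares: a ≡ -17017, b ≡ -2185. Check v ∈ {∞, 2, 3, 5, 7, 11, 13, 17, 19, 23, 47}.
v=19: a=19^6·(≡5), b=19^9·(≡2) mod 19; (5|19)=+1, (2|19)=-1; (−1)^{6·9·9}·(+1)^9·(-1)^6 = +1.
v=47: a=47^-2·(≡40), b=47^-2·(≡25) mod 47; (40|47)=-1, (25|47)=+1; (−1)^{-2·-2·23}·(-1)^-2·(+1)^-2 = +1.
v=7: a=7^-7·(≡5), b=7^-10·(≡3) mod 7; (5|7)=-1, (3|7)=-1; (−1)^{-7·-10·3}·(-1)^-10·(-1)^-7 = -1.
v=11: a=11^-1·(≡4), b=11^0·(≡5) mod 11; (4|11)=+1, (5|11)=+1; (−1)^{-1·0·5}·(+1)^0·(+1)^-1 = +1.
v=17: a=17^-1·(≡1), b=17^-2·(≡8) mod 17; (1|17)=+1, (8|17)=+1; (−1)^{-1·-2·8}·(+1)^-2·(+1)^-1 = +1.
v=23: a=23^6·(≡3), b=23^9·(≡14) mod 23; (3|23)=+1, (14|23)=-1; (−1)^{6·9·11}·(+1)^9·(-1)^6 = +1.
v=∞: -17017 < 0 and -2185 < 0  ⇒  (a,b)_∞ = -1.
v=13: a=13^5·(≡4), b=13^8·(≡1) mod 13; (4|13)=+1, (1|13)=+1; (−1)^{5·8·6}·(+1)^8·(+1)^5 = +1.
v=5: a=5^-2·(≡2), b=5^-3·(≡2) mod 5; (2|5)=-1, (2|5)=-1; (−1)^{-2·-3·2}·(-1)^-3·(-1)^-2 = -1.
v=3: a=3^-4·(≡2), b=3^-10·(≡2) mod 3; (2|3)=-1, (2|3)=-1; (−1)^{-4·-10·1}·(-1)^-10·(-1)^-4 = +1.
v=2: v_2(a)=8, v_2(b)=10; units ≡ 7, 7 (mod 8); ε·ε+αω+βω = 1·1+8·0+10·0 ≡ 1  ⇒  (a,b)_2 = -1.
|Ram(-17017, -2185)| = 4, even; anisotropic at {2, 5, 7, ∞}.

[2, 5, 7, inf]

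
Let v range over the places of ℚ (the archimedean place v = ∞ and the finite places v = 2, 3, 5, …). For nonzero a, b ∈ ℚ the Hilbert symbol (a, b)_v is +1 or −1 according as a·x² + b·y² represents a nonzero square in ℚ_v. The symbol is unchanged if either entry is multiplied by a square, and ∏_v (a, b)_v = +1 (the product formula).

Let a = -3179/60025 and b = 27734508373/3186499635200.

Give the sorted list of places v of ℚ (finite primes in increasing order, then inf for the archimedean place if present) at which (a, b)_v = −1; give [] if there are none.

(a, b) ≡ (-11, 26) mod (ℚ^×)²; places V = {2, 5, 7, 11, 13, 17, 19, 23, ∞}.
(a,b)_7: α=-4, u≡5; β=-6, v≡5 (mod 7); (5|7)=-1, (5|7)=-1; sign (−1)^0·-1^-6·-1^-4 = +1.
(a,b)_5: α=-2, u≡1; β=-2, v≡1 (mod 5); (1|5)=+1, (1|5)=+1; sign (−1)^0·+1^-2·+1^-2 = +1.
(a,b)_17: α=2, u≡14; β=2, v≡9 (mod 17); (14|17)=-1, (9|17)=+1; sign (−1)^0·-1^2·+1^2 = +1.
(a,b)_2: α=0, β=-11; u≡5, v≡5 (mod 8); ε(u)ε(v)=0·0, αω(v)=0·1, βω(u)=-11·1; sum ≡ 1  ⇒  -1.
(a,b)_∞: sgn(-11)=−, sgn(26)=+, so +1.
(a,b)_11: α=1, u≡7; β=2, v≡9 (mod 11); (7|11)=-1, (9|11)=+1; sign (−1)^0·-1^2·+1^1 = +1.
(a,b)_13: α=0, u≡8; β=3, v≡5 (mod 13); (8|13)=-1, (5|13)=-1; sign (−1)^0·-1^3·-1^0 = -1.
(a,b)_23: α=0, u≡1; β=-2, v≡9 (mod 23); (1|23)=+1, (9|23)=+1; sign (−1)^0·+1^-2·+1^0 = +1.
(a,b)_19: α=0, u≡8; β=2, v≡11 (mod 19); (8|19)=-1, (11|19)=+1; sign (−1)^0·-1^2·+1^0 = +1.
Ram(-11, 26) = {2, 13}; no ℚ_2-point on the conic.

[2, 13]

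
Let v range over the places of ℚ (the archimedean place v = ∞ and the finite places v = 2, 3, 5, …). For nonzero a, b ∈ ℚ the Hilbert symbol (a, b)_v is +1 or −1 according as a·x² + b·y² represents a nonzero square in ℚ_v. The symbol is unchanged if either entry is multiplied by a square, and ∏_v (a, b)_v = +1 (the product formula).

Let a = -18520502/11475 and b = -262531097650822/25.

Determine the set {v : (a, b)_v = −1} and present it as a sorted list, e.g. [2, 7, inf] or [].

[2, 3, 7, 11, 17, inf]

Mod squares: a ≡ -9282, b ≡ -22. Check v ∈ {∞, 2, 3, 5, 7, 11, 13, 17, 29}.
v=11: a=11^2·(≡7), b=11^3·(≡1) mod 11; (7|11)=-1, (1|11)=+1; (−1)^{2·3·5}·(-1)^3·(+1)^2 = -1.
v=3: a=3^-3·(≡2), b=3^0·(≡2) mod 3; (2|3)=-1, (2|3)=-1; (−1)^{-3·0·1}·(-1)^0·(-1)^-3 = -1.
v=17: a=17^-1·(≡1), b=17^2·(≡6) mod 17; (1|17)=+1, (6|17)=-1; (−1)^{-1·2·8}·(+1)^2·(-1)^-1 = -1.
v=29: a=29^2·(≡27), b=29^2·(≡16) mod 29; (27|29)=-1, (16|29)=+1; (−1)^{2·2·14}·(-1)^2·(+1)^2 = +1.
v=2: v_2(a)=1, v_2(b)=1; units ≡ 7, 5 (mod 8); ε·ε+αω+βω = 1·0+1·1+1·0 ≡ 1  ⇒  (a,b)_2 = -1.
v=13: a=13^1·(≡9), b=13^2·(≡12) mod 13; (9|13)=+1, (12|13)=+1; (−1)^{1·2·6}·(+1)^2·(+1)^1 = +1.
v=∞: -9282 < 0 and -22 < 0  ⇒  (a,b)_∞ = -1.
v=7: a=7^1·(≡2), b=7^4·(≡6) mod 7; (2|7)=+1, (6|7)=-1; (−1)^{1·4·3}·(+1)^4·(-1)^1 = -1.
v=5: a=5^-2·(≡2), b=5^-2·(≡3) mod 5; (2|5)=-1, (3|5)=-1; (−1)^{-2·-2·2}·(-1)^-2·(-1)^-2 = +1.
(-9282, -22 / ℚ) ramifies at {2, 3, 7, 11, 17, ∞}: a division algebra.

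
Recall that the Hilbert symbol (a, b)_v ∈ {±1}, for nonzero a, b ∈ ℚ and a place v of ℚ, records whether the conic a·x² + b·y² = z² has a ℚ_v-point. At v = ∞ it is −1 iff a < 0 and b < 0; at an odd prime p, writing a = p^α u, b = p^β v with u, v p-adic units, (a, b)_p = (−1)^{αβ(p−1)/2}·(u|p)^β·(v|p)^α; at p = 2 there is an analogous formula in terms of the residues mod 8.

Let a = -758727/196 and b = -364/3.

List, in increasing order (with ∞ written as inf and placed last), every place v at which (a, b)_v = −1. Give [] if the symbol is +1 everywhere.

[3, 7, 13, 19, 29, inf]

Mod squares: a ≡ -9367, b ≡ -273. Check v ∈ {∞, 2, 3, 7, 13, 17, 19, 29}.
v=2: v_2(a)=-2, v_2(b)=2; units ≡ 1, 7 (mod 8); ε·ε+αω+βω = 0·1+-2·0+2·0 ≡ 0  ⇒  (a,b)_2 = +1.
v=17: a=17^1·(≡5), b=17^0·(≡9) mod 17; (5|17)=-1, (9|17)=+1; (−1)^{1·0·8}·(-1)^0·(+1)^1 = +1.
v=7: a=7^-2·(≡6), b=7^1·(≡6) mod 7; (6|7)=-1, (6|7)=-1; (−1)^{-2·1·3}·(-1)^1·(-1)^-2 = -1.
v=29: a=29^1·(≡9), b=29^0·(≡14) mod 29; (9|29)=+1, (14|29)=-1; (−1)^{1·0·14}·(+1)^0·(-1)^1 = -1.
v=3: a=3^4·(≡2), b=3^-1·(≡2) mod 3; (2|3)=-1, (2|3)=-1; (−1)^{4·-1·1}·(-1)^-1·(-1)^4 = -1.
v=13: a=13^0·(≡5), b=13^1·(≡8) mod 13; (5|13)=-1, (8|13)=-1; (−1)^{0·1·6}·(-1)^1·(-1)^0 = -1.
v=19: a=19^1·(≡4), b=19^0·(≡18) mod 19; (4|19)=+1, (18|19)=-1; (−1)^{1·0·9}·(+1)^0·(-1)^1 = -1.
v=∞: -9367 < 0 and -273 < 0  ⇒  (a,b)_∞ = -1.
Ram(-9367, -273) = {3, 7, 13, 19, 29, ∞}; no ℚ_3-point on the conic.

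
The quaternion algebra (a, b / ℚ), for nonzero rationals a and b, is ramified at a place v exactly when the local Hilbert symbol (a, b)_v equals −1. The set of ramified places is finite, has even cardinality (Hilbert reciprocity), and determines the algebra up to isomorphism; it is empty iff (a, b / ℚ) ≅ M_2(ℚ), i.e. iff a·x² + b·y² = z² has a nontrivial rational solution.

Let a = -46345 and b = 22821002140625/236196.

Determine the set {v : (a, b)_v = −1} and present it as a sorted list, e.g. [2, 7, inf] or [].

Mod squares: a ≡ -46345, b ≡ 17. Check v ∈ {∞, 2, 3, 5, 13, 17, 23, 31}.
v=13: a=13^1·(≡10), b=13^2·(≡3) mod 13; (10|13)=+1, (3|13)=+1; (−1)^{1·2·6}·(+1)^2·(+1)^1 = +1.
v=5: a=5^1·(≡1), b=5^6·(≡2) mod 5; (1|5)=+1, (2|5)=-1; (−1)^{1·6·2}·(+1)^6·(-1)^1 = -1.
v=∞: -46345 < 0 and 17 > 0  ⇒  (a,b)_∞ = +1.
v=3: a=3^0·(≡2), b=3^-10·(≡2) mod 3; (2|3)=-1, (2|3)=-1; (−1)^{0·-10·1}·(-1)^-10·(-1)^0 = +1.
v=31: a=31^1·(≡24), b=31^2·(≡6) mod 31; (24|31)=-1, (6|31)=-1; (−1)^{1·2·15}·(-1)^2·(-1)^1 = -1.
v=23: a=23^1·(≡9), b=23^2·(≡14) mod 23; (9|23)=+1, (14|23)=-1; (−1)^{1·2·11}·(+1)^2·(-1)^1 = -1.
v=2: v_2(a)=0, v_2(b)=-2; units ≡ 7, 1 (mod 8); ε·ε+αω+βω = 1·0+0·0+-2·0 ≡ 0  ⇒  (a,b)_2 = +1.
v=17: a=17^0·(≡14), b=17^1·(≡1) mod 17; (14|17)=-1, (1|17)=+1; (−1)^{0·1·8}·(-1)^1·(+1)^0 = -1.
|Ram(-46345, 17)| = 4, even; anisotropic at {5, 17, 23, 31}.

[5, 17, 23, 31]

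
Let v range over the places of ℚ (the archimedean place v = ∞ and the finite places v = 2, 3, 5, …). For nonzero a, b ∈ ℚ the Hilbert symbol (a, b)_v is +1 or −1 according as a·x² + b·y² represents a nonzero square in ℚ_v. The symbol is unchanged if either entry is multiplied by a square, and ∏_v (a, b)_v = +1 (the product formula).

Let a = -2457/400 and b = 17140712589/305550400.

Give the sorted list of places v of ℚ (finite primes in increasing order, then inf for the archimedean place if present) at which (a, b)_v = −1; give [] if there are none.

[3, 11]

(a, b) ≡ (-273, 429) mod (ℚ^×)²; places V = {2, 3, 5, 7, 11, 13, 19, 23, 43, ∞}.
(a,b)_13: α=1, u≡11; β=1, v≡2 (mod 13); (11|13)=-1, (2|13)=-1; sign (−1)^0·-1^1·-1^1 = +1.
(a,b)_19: α=0, u≡13; β=-2, v≡5 (mod 19); (13|19)=-1, (5|19)=+1; sign (−1)^0·-1^-2·+1^0 = +1.
(a,b)_5: α=-2, u≡3; β=-2, v≡4 (mod 5); (3|5)=-1, (4|5)=+1; sign (−1)^0·-1^-2·+1^-2 = +1.
(a,b)_2: α=-4, β=-6; u≡7, v≡5 (mod 8); ε(u)ε(v)=1·0, αω(v)=-4·1, βω(u)=-6·0; sum ≡ 0  ⇒  +1.
(a,b)_7: α=1, u≡6; β=4, v≡4 (mod 7); (6|7)=-1, (4|7)=+1; sign (−1)^0·-1^4·+1^1 = +1.
(a,b)_3: α=3, u≡2; β=3, v≡2 (mod 3); (2|3)=-1, (2|3)=-1; sign (−1)^1·-1^3·-1^3 = -1.
(a,b)_11: α=0, u≡10; β=1, v≡8 (mod 11); (10|11)=-1, (8|11)=-1; sign (−1)^0·-1^1·-1^0 = -1.
(a,b)_43: α=0, u≡26; β=2, v≡37 (mod 43); (26|43)=-1, (37|43)=-1; sign (−1)^0·-1^2·-1^0 = +1.
(a,b)_23: α=0, u≡3; β=-2, v≡10 (mod 23); (3|23)=+1, (10|23)=-1; sign (−1)^0·+1^-2·-1^0 = +1.
(a,b)_∞: sgn(-273)=−, sgn(429)=+, so +1.
|Ram(-273, 429)| = 2, even; anisotropic at {3, 11}.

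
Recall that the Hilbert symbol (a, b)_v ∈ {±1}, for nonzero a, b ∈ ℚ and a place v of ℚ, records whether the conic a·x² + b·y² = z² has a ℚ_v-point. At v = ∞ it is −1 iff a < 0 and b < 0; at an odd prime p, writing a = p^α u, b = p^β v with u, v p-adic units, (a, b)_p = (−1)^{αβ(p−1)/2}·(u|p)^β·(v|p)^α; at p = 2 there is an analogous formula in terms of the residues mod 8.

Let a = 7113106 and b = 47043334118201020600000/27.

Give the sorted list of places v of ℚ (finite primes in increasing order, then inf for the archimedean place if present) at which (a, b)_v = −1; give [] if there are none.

Mod squares: a ≡ 58786, b ≡ 13667745. Check v ∈ {∞, 2, 3, 5, 7, 11, 13, 17, 19, 31}.
v=19: a=19^1·(≡17), b=19^3·(≡10) mod 19; (17|19)=+1, (10|19)=-1; (−1)^{1·3·9}·(+1)^3·(-1)^1 = +1.
v=13: a=13^1·(≡5), b=13^3·(≡1) mod 13; (5|13)=-1, (1|13)=+1; (−1)^{1·3·6}·(-1)^3·(+1)^1 = -1.
v=2: v_2(a)=1, v_2(b)=6; units ≡ 1, 1 (mod 8); ε·ε+αω+βω = 0·0+1·0+6·0 ≡ 0  ⇒  (a,b)_2 = +1.
v=5: a=5^0·(≡1), b=5^5·(≡1) mod 5; (1|5)=+1, (1|5)=+1; (−1)^{0·5·2}·(+1)^5·(+1)^0 = +1.
v=11: a=11^2·(≡2), b=11^4·(≡5) mod 11; (2|11)=-1, (5|11)=+1; (−1)^{2·4·5}·(-1)^4·(+1)^2 = +1.
v=3: a=3^0·(≡1), b=3^-3·(≡1) mod 3; (1|3)=+1, (1|3)=+1; (−1)^{0·-3·1}·(+1)^-3·(+1)^0 = +1.
v=17: a=17^1·(≡14), b=17^3·(≡1) mod 17; (14|17)=-1, (1|17)=+1; (−1)^{1·3·8}·(-1)^3·(+1)^1 = -1.
v=∞: 58786 > 0 and 13667745 > 0  ⇒  (a,b)_∞ = +1.
v=31: a=31^0·(≡1), b=31^1·(≡17) mod 31; (1|31)=+1, (17|31)=-1; (−1)^{0·1·15}·(+1)^1·(-1)^0 = +1.
v=7: a=7^1·(≡3), b=7^1·(≡1) mod 7; (3|7)=-1, (1|7)=+1; (−1)^{1·1·3}·(-1)^1·(+1)^1 = +1.
(58786, 13667745 / ℚ) ramifies at {13, 17}: a division algebra.

[13, 17]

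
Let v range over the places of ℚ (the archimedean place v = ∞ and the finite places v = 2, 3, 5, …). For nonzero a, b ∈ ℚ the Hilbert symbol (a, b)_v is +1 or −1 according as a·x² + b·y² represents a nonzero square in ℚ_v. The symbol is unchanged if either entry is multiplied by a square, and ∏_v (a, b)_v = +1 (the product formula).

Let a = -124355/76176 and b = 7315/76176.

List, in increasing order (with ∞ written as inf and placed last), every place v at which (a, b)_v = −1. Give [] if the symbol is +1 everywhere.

[5, 7, 11, 17]

(a, b) ≡ (-124355, 7315) mod (ℚ^×)²; places V = {2, 3, 5, 7, 11, 17, 19, 23, ∞}.
(a,b)_23: α=-2, u≡1; β=-2, v≡4 (mod 23); (1|23)=+1, (4|23)=+1; sign (−1)^0·+1^-2·+1^-2 = +1.
(a,b)_17: α=1, u≡5; β=0, v≡12 (mod 17); (5|17)=-1, (12|17)=-1; sign (−1)^0·-1^0·-1^1 = -1.
(a,b)_5: α=1, u≡4; β=1, v≡3 (mod 5); (4|5)=+1, (3|5)=-1; sign (−1)^0·+1^1·-1^1 = -1.
(a,b)_3: α=-2, u≡1; β=-2, v≡1 (mod 3); (1|3)=+1, (1|3)=+1; sign (−1)^0·+1^-2·+1^-2 = +1.
(a,b)_2: α=-4, β=-4; u≡5, v≡3 (mod 8); ε(u)ε(v)=0·1, αω(v)=-4·1, βω(u)=-4·1; sum ≡ 0  ⇒  +1.
(a,b)_7: α=1, u≡4; β=1, v≡1 (mod 7); (4|7)=+1, (1|7)=+1; sign (−1)^1·+1^1·+1^1 = -1.
(a,b)_19: α=1, u≡2; β=1, v≡1 (mod 19); (2|19)=-1, (1|19)=+1; sign (−1)^1·-1^1·+1^1 = +1.
(a,b)_∞: sgn(-124355)=−, sgn(7315)=+, so +1.
(a,b)_11: α=1, u≡3; β=1, v≡5 (mod 11); (3|11)=+1, (5|11)=+1; sign (−1)^1·+1^1·+1^1 = -1.
(-124355, 7315 / ℚ) ramifies at {5, 7, 11, 17}: a division algebra.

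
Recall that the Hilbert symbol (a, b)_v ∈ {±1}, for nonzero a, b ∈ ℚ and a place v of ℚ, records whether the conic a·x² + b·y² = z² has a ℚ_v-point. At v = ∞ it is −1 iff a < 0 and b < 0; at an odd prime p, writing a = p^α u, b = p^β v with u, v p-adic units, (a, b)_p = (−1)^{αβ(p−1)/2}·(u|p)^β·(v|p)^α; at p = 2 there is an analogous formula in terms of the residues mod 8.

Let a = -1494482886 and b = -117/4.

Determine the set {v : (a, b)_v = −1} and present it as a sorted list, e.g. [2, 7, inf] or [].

[2, inf]

(a, b) ≡ (-646, -13) mod (ℚ^×)²; places V = {2, 3, 13, 17, 19, ∞}.
(a,b)_2: α=1, β=-2; u≡5, v≡3 (mod 8); ε(u)ε(v)=0·1, αω(v)=1·1, βω(u)=-2·1; sum ≡ 1  ⇒  -1.
(a,b)_17: α=1, u≡16; β=0, v≡9 (mod 17); (16|17)=+1, (9|17)=+1; sign (−1)^0·+1^0·+1^1 = +1.
(a,b)_19: α=1, u≡4; β=0, v≡4 (mod 19); (4|19)=+1, (4|19)=+1; sign (−1)^0·+1^0·+1^1 = +1.
(a,b)_∞: sgn(-646)=−, sgn(-13)=−, so -1.
(a,b)_3: α=4, u≡2; β=2, v≡2 (mod 3); (2|3)=-1, (2|3)=-1; sign (−1)^0·-1^2·-1^4 = +1.
(a,b)_13: α=4, u≡12; β=1, v≡1 (mod 13); (12|13)=+1, (1|13)=+1; sign (−1)^0·+1^1·+1^4 = +1.
Ram(-646, -13) = {2, ∞}; no ℚ_2-point on the conic.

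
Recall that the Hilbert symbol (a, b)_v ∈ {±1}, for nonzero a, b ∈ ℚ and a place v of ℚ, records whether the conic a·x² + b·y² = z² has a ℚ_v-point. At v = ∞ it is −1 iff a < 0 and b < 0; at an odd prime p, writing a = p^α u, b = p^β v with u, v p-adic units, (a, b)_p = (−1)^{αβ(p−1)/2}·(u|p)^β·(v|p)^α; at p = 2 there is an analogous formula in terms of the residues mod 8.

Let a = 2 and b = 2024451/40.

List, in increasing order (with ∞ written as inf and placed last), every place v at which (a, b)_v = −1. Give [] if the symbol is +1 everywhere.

(a, b) ≡ (2, 110) mod (ℚ^×)²; places V = {2, 3, 5, 11, 13, ∞}.
(a,b)_11: α=0, u≡2; β=3, v≡2 (mod 11); (2|11)=-1, (2|11)=-1; sign (−1)^0·-1^3·-1^0 = -1.
(a,b)_5: α=0, u≡2; β=-1, v≡2 (mod 5); (2|5)=-1, (2|5)=-1; sign (−1)^0·-1^-1·-1^0 = -1.
(a,b)_13: α=0, u≡2; β=2, v≡6 (mod 13); (2|13)=-1, (6|13)=-1; sign (−1)^0·-1^2·-1^0 = +1.
(a,b)_2: α=1, β=-3; u≡1, v≡7 (mod 8); ε(u)ε(v)=0·1, αω(v)=1·0, βω(u)=-3·0; sum ≡ 0  ⇒  +1.
(a,b)_3: α=0, u≡2; β=2, v≡2 (mod 3); (2|3)=-1, (2|3)=-1; sign (−1)^0·-1^2·-1^0 = +1.
(a,b)_∞: sgn(2)=+, sgn(110)=+, so +1.
(2, 110 / ℚ) ramifies at {5, 11}: a division algebra.

[5, 11]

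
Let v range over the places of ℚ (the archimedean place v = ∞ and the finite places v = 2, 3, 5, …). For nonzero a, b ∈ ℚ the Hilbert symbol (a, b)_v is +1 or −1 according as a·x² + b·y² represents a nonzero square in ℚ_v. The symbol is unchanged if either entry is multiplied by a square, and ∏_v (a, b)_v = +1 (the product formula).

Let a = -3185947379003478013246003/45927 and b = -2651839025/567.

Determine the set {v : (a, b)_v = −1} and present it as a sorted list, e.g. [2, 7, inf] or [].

[7, 17, 19, inf]

(a, b) ≡ (-5490541, -6136487) mod (ℚ^×)²; places V = {2, 3, 5, 7, 11, 17, 19, 29, 37, 43, ∞}.
(a,b)_11: α=4, u≡7; β=2, v≡2 (mod 11); (7|11)=-1, (2|11)=-1; sign (−1)^0·-1^2·-1^4 = +1.
(a,b)_3: α=-8, u≡2; β=-4, v≡1 (mod 3); (2|3)=-1, (1|3)=+1; sign (−1)^0·-1^-4·+1^-8 = +1.
(a,b)_19: α=4, u≡15; β=1, v≡3 (mod 19); (15|19)=-1, (3|19)=-1; sign (−1)^0·-1^1·-1^4 = -1.
(a,b)_∞: sgn(-5490541)=−, sgn(-6136487)=−, so -1.
(a,b)_17: α=1, u≡14; β=0, v≡6 (mod 17); (14|17)=-1, (6|17)=-1; sign (−1)^0·-1^0·-1^1 = -1.
(a,b)_5: α=0, u≡1; β=2, v≡2 (mod 5); (1|5)=+1, (2|5)=-1; sign (−1)^0·+1^2·-1^0 = +1.
(a,b)_37: α=3, u≡31; β=1, v≡19 (mod 37); (31|37)=-1, (19|37)=-1; sign (−1)^0·-1^1·-1^3 = +1.
(a,b)_7: α=-1, u≡2; β=-1, v≡1 (mod 7); (2|7)=+1, (1|7)=+1; sign (−1)^1·+1^-1·+1^-1 = -1.
(a,b)_43: α=3, u≡14; β=1, v≡39 (mod 43); (14|43)=+1, (39|43)=-1; sign (−1)^1·+1^1·-1^3 = +1.
(a,b)_2: α=0, β=0; u≡3, v≡1 (mod 8); ε(u)ε(v)=1·0, αω(v)=0·0, βω(u)=0·1; sum ≡ 0  ⇒  +1.
(a,b)_29: α=3, u≡15; β=1, v≡21 (mod 29); (15|29)=-1, (21|29)=-1; sign (−1)^0·-1^1·-1^3 = +1.
(-5490541, -6136487 / ℚ) ramifies at {7, 17, 19, ∞}: a division algebra.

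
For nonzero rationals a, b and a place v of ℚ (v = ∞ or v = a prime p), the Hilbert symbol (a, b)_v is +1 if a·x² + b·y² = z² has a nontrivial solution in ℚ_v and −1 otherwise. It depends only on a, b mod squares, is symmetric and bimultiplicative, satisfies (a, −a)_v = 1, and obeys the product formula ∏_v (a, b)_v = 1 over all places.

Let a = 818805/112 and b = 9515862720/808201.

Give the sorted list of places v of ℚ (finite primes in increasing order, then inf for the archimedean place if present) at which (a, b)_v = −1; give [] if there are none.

Mod squares: a ≡ 33915, b ≡ 1995. Check v ∈ {∞, 2, 3, 5, 7, 13, 17, 19, 29, 31}.
v=13: a=13^2·(≡6), b=13^2·(≡8) mod 13; (6|13)=-1, (8|13)=-1; (−1)^{2·2·6}·(-1)^2·(-1)^2 = +1.
v=7: a=7^-1·(≡4), b=7^3·(≡5) mod 7; (4|7)=+1, (5|7)=-1; (−1)^{-1·3·3}·(+1)^3·(-1)^-1 = +1.
v=31: a=31^0·(≡5), b=31^-2·(≡12) mod 31; (5|31)=+1, (12|31)=-1; (−1)^{0·-2·15}·(+1)^-2·(-1)^0 = +1.
v=2: v_2(a)=-4, v_2(b)=6; units ≡ 3, 3 (mod 8); ε·ε+αω+βω = 1·1+-4·1+6·1 ≡ 1  ⇒  (a,b)_2 = -1.
v=5: a=5^1·(≡3), b=5^1·(≡4) mod 5; (3|5)=-1, (4|5)=+1; (−1)^{1·1·2}·(-1)^1·(+1)^1 = -1.
v=17: a=17^1·(≡14), b=17^0·(≡11) mod 17; (14|17)=-1, (11|17)=-1; (−1)^{1·0·8}·(-1)^0·(-1)^1 = -1.
v=∞: 33915 > 0 and 1995 > 0  ⇒  (a,b)_∞ = +1.
v=3: a=3^1·(≡1), b=3^3·(≡2) mod 3; (1|3)=+1, (2|3)=-1; (−1)^{1·3·1}·(+1)^3·(-1)^1 = +1.
v=19: a=19^1·(≡8), b=19^1·(≡14) mod 19; (8|19)=-1, (14|19)=-1; (−1)^{1·1·9}·(-1)^1·(-1)^1 = -1.
v=29: a=29^0·(≡17), b=29^-2·(≡9) mod 29; (17|29)=-1, (9|29)=+1; (−1)^{0·-2·14}·(-1)^-2·(+1)^0 = +1.
(33915, 1995 / ℚ) ramifies at {2, 5, 17, 19}: a division algebra.

[2, 5, 17, 19]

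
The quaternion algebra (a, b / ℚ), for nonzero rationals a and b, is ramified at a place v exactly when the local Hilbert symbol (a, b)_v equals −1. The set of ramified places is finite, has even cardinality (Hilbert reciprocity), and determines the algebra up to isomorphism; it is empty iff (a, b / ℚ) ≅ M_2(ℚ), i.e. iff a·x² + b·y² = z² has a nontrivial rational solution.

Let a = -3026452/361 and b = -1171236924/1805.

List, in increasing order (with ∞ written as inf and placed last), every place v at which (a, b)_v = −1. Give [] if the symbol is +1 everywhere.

(a, b) ≡ (-37, -7955) mod (ℚ^×)²; places V = {2, 3, 5, 11, 13, 19, 37, 43, ∞}.
(a,b)_2: α=2, β=2; u≡3, v≡5 (mod 8); ε(u)ε(v)=1·0, αω(v)=2·1, βω(u)=2·1; sum ≡ 0  ⇒  +1.
(a,b)_3: α=0, u≡2; β=2, v≡1 (mod 3); (2|3)=-1, (1|3)=+1; sign (−1)^0·-1^2·+1^0 = +1.
(a,b)_13: α=2, u≡11; β=2, v≡9 (mod 13); (11|13)=-1, (9|13)=+1; sign (−1)^0·-1^2·+1^2 = +1.
(a,b)_5: α=0, u≡3; β=-1, v≡1 (mod 5); (3|5)=-1, (1|5)=+1; sign (−1)^0·-1^-1·+1^0 = -1.
(a,b)_∞: sgn(-37)=−, sgn(-7955)=−, so -1.
(a,b)_43: α=0, u≡1; β=1, v≡19 (mod 43); (1|43)=+1, (19|43)=-1; sign (−1)^0·+1^1·-1^0 = +1.
(a,b)_19: α=-2, u≡1; β=-2, v≡9 (mod 19); (1|19)=+1, (9|19)=+1; sign (−1)^0·+1^-2·+1^-2 = +1.
(a,b)_37: α=1, u≡7; β=1, v≡9 (mod 37); (7|37)=+1, (9|37)=+1; sign (−1)^0·+1^1·+1^1 = +1.
(a,b)_11: α=2, u≡10; β=2, v≡4 (mod 11); (10|11)=-1, (4|11)=+1; sign (−1)^0·-1^2·+1^2 = +1.
Ram(-37, -7955) = {5, ∞}; no ℚ_5-point on the conic.

[5, inf]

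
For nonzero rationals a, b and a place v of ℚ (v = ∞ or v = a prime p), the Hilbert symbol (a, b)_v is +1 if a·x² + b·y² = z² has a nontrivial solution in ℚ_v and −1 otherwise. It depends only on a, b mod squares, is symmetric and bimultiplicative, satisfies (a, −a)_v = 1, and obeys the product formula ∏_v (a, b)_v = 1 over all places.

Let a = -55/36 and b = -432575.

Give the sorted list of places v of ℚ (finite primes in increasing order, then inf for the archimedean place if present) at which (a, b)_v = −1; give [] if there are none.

[5, inf]

(a, b) ≡ (-55, -143) mod (ℚ^×)²; places V = {2, 3, 5, 11, 13, ∞}.
(a,b)_5: α=1, u≡4; β=2, v≡2 (mod 5); (4|5)=+1, (2|5)=-1; sign (−1)^0·+1^2·-1^1 = -1.
(a,b)_∞: sgn(-55)=−, sgn(-143)=−, so -1.
(a,b)_13: α=0, u≡1; β=1, v≡5 (mod 13); (1|13)=+1, (5|13)=-1; sign (−1)^0·+1^1·-1^0 = +1.
(a,b)_3: α=-2, u≡2; β=0, v≡1 (mod 3); (2|3)=-1, (1|3)=+1; sign (−1)^0·-1^0·+1^-2 = +1.
(a,b)_2: α=-2, β=0; u≡1, v≡1 (mod 8); ε(u)ε(v)=0·0, αω(v)=-2·0, βω(u)=0·0; sum ≡ 0  ⇒  +1.
(a,b)_11: α=1, u≡2; β=3, v≡5 (mod 11); (2|11)=-1, (5|11)=+1; sign (−1)^1·-1^3·+1^1 = +1.
|Ram(-55, -143)| = 2, even; anisotropic at {5, ∞}.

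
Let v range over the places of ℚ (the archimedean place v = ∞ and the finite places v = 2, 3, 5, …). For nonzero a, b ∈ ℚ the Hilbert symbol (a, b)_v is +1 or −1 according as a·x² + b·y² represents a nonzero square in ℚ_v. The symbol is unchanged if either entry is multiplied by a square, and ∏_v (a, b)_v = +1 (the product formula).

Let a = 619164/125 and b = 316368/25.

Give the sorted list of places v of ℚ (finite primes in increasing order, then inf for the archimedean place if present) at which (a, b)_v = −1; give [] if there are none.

[5, 13]

(a, b) ≡ (195, 13) mod (ℚ^×)²; places V = {2, 3, 5, 7, 13, ∞}.
(a,b)_13: α=1, u≡6; β=3, v≡12 (mod 13); (6|13)=-1, (12|13)=+1; sign (−1)^0·-1^3·+1^1 = -1.
(a,b)_∞: sgn(195)=+, sgn(13)=+, so +1.
(a,b)_2: α=2, β=4; u≡3, v≡5 (mod 8); ε(u)ε(v)=1·0, αω(v)=2·1, βω(u)=4·1; sum ≡ 0  ⇒  +1.
(a,b)_7: α=2, u≡6; β=0, v≡6 (mod 7); (6|7)=-1, (6|7)=-1; sign (−1)^0·-1^0·-1^2 = +1.
(a,b)_3: α=5, u≡2; β=2, v≡1 (mod 3); (2|3)=-1, (1|3)=+1; sign (−1)^0·-1^2·+1^5 = +1.
(a,b)_5: α=-3, u≡4; β=-2, v≡3 (mod 5); (4|5)=+1, (3|5)=-1; sign (−1)^0·+1^-2·-1^-3 = -1.
|Ram(195, 13)| = 2, even; anisotropic at {5, 13}.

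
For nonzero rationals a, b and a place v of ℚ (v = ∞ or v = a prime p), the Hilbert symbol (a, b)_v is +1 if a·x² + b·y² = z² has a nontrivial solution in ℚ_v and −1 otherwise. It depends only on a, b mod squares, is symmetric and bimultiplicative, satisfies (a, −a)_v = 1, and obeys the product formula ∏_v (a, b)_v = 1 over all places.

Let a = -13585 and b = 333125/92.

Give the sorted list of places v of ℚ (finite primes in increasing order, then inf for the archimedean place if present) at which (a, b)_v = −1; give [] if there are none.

[2, 41]

Mod squares: a ≡ -13585, b ≡ 12259. Check v ∈ {∞, 2, 5, 11, 13, 19, 23, 41}.
v=19: a=19^1·(≡7), b=19^0·(≡7) mod 19; (7|19)=+1, (7|19)=+1; (−1)^{1·0·9}·(+1)^0·(+1)^1 = +1.
v=5: a=5^1·(≡3), b=5^4·(≡4) mod 5; (3|5)=-1, (4|5)=+1; (−1)^{1·4·2}·(-1)^4·(+1)^1 = +1.
v=13: a=13^1·(≡8), b=13^1·(≡2) mod 13; (8|13)=-1, (2|13)=-1; (−1)^{1·1·6}·(-1)^1·(-1)^1 = +1.
v=∞: -13585 < 0 and 12259 > 0  ⇒  (a,b)_∞ = +1.
v=41: a=41^0·(≡27), b=41^1·(≡13) mod 41; (27|41)=-1, (13|41)=-1; (−1)^{0·1·20}·(-1)^1·(-1)^0 = -1.
v=2: v_2(a)=0, v_2(b)=-2; units ≡ 7, 3 (mod 8); ε·ε+αω+βω = 1·1+0·1+-2·0 ≡ 1  ⇒  (a,b)_2 = -1.
v=23: a=23^0·(≡8), b=23^-1·(≡4) mod 23; (8|23)=+1, (4|23)=+1; (−1)^{0·-1·11}·(+1)^-1·(+1)^0 = +1.
v=11: a=11^1·(≡8), b=11^0·(≡3) mod 11; (8|11)=-1, (3|11)=+1; (−1)^{1·0·5}·(-1)^0·(+1)^1 = +1.
|Ram(-13585, 12259)| = 2, even; anisotropic at {2, 41}.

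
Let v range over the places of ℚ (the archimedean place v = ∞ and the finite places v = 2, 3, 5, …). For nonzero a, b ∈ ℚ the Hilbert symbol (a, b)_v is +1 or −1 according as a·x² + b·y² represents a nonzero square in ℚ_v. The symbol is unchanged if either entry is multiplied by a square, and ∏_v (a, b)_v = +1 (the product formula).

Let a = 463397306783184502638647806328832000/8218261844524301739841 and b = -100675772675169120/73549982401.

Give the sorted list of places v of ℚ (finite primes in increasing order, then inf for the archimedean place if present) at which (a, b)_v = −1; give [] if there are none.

(a, b) ≡ (330, -1430) mod (ℚ^×)²; places V = {2, 3, 5, 7, 11, 13, 17, 19, 29, 43, 47, 53, ∞}.
(a,b)_5: α=3, u≡1; β=1, v≡1 (mod 5); (1|5)=+1, (1|5)=+1; sign (−1)^0·+1^1·+1^3 = +1.
(a,b)_47: α=6, u≡8; β=2, v≡42 (mod 47); (8|47)=+1, (42|47)=+1; sign (−1)^0·+1^2·+1^6 = +1.
(a,b)_17: α=-4, u≡5; β=-2, v≡2 (mod 17); (5|17)=-1, (2|17)=+1; sign (−1)^0·-1^-2·+1^-4 = +1.
(a,b)_19: α=2, u≡16; β=2, v≡14 (mod 19); (16|19)=+1, (14|19)=-1; sign (−1)^0·+1^2·-1^2 = +1.
(a,b)_53: α=-6, u≡5; β=-2, v≡25 (mod 53); (5|53)=-1, (25|53)=+1; sign (−1)^0·-1^-2·+1^-6 = +1.
(a,b)_3: α=19, u≡2; β=8, v≡1 (mod 3); (2|3)=-1, (1|3)=+1; sign (−1)^0·-1^8·+1^19 = +1.
(a,b)_7: α=-4, u≡4; β=-2, v≡3 (mod 7); (4|7)=+1, (3|7)=-1; sign (−1)^0·+1^-2·-1^-4 = +1.
(a,b)_11: α=1, u≡8; β=1, v≡2 (mod 11); (8|11)=-1, (2|11)=-1; sign (−1)^1·-1^1·-1^1 = -1.
(a,b)_43: α=-2, u≡20; β=-2, v≡19 (mod 43); (20|43)=-1, (19|43)=-1; sign (−1)^0·-1^-2·-1^-2 = +1.
(a,b)_13: α=2, u≡2; β=1, v≡6 (mod 13); (2|13)=-1, (6|13)=-1; sign (−1)^0·-1^1·-1^2 = -1.
(a,b)_∞: sgn(330)=+, sgn(-1430)=−, so +1.
(a,b)_2: α=19, β=5; u≡5, v≡5 (mod 8); ε(u)ε(v)=0·0, αω(v)=19·1, βω(u)=5·1; sum ≡ 0  ⇒  +1.
(a,b)_29: α=2, u≡12; β=2, v≡1 (mod 29); (12|29)=-1, (1|29)=+1; sign (−1)^0·-1^2·+1^2 = +1.
|Ram(330, -1430)| = 2, even; anisotropic at {11, 13}.

[11, 13]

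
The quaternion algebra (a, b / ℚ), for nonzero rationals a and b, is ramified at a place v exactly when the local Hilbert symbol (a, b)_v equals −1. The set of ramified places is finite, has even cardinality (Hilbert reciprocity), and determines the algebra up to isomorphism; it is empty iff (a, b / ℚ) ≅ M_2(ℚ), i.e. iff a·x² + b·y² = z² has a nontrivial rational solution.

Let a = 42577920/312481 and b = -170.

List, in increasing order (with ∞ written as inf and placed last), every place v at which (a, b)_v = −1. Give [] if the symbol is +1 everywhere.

(a, b) ≡ (1155, -170) mod (ℚ^×)²; places V = {2, 3, 5, 7, 11, 13, 17, 43, ∞}.
(a,b)_∞: sgn(1155)=+, sgn(-170)=−, so +1.
(a,b)_2: α=12, β=1; u≡3, v≡3 (mod 8); ε(u)ε(v)=1·1, αω(v)=12·1, βω(u)=1·1; sum ≡ 0  ⇒  +1.
(a,b)_17: α=0, u≡15; β=1, v≡7 (mod 17); (15|17)=+1, (7|17)=-1; sign (−1)^0·+1^1·-1^0 = +1.
(a,b)_7: α=1, u≡1; β=0, v≡5 (mod 7); (1|7)=+1, (5|7)=-1; sign (−1)^0·+1^0·-1^1 = -1.
(a,b)_43: α=-2, u≡26; β=0, v≡2 (mod 43); (26|43)=-1, (2|43)=-1; sign (−1)^0·-1^0·-1^-2 = +1.
(a,b)_13: α=-2, u≡7; β=0, v≡12 (mod 13); (7|13)=-1, (12|13)=+1; sign (−1)^0·-1^0·+1^-2 = +1.
(a,b)_5: α=1, u≡4; β=1, v≡1 (mod 5); (4|5)=+1, (1|5)=+1; sign (−1)^0·+1^1·+1^1 = +1.
(a,b)_11: α=1, u≡10; β=0, v≡6 (mod 11); (10|11)=-1, (6|11)=-1; sign (−1)^0·-1^0·-1^1 = -1.
(a,b)_3: α=3, u≡1; β=0, v≡1 (mod 3); (1|3)=+1, (1|3)=+1; sign (−1)^0·+1^0·+1^3 = +1.
|Ram(1155, -170)| = 2, even; anisotropic at {7, 11}.

[7, 11]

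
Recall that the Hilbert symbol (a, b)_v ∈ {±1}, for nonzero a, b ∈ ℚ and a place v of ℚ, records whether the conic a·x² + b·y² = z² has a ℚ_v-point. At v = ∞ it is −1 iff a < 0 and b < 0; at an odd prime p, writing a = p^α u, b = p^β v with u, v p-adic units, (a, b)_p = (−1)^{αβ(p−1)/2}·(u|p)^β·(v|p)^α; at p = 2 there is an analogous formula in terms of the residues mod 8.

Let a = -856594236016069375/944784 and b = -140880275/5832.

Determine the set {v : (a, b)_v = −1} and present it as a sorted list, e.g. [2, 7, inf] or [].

[17, 31, 37, inf]

Mod squares: a ≡ -31, b ≡ -38998. Check v ∈ {∞, 2, 3, 5, 11, 17, 31, 37}.
v=17: a=17^2·(≡11), b=17^3·(≡4) mod 17; (11|17)=-1, (4|17)=+1; (−1)^{2·3·8}·(-1)^3·(+1)^2 = -1.
v=11: a=11^2·(≡6), b=11^0·(≡7) mod 11; (6|11)=-1, (7|11)=-1; (−1)^{2·0·5}·(-1)^0·(-1)^2 = +1.
v=37: a=37^2·(≡2), b=37^1·(≡17) mod 37; (2|37)=-1, (17|37)=-1; (−1)^{2·1·18}·(-1)^1·(-1)^2 = -1.
v=∞: -31 < 0 and -38998 < 0  ⇒  (a,b)_∞ = -1.
v=5: a=5^4·(≡1), b=5^2·(≡2) mod 5; (1|5)=+1, (2|5)=-1; (−1)^{4·2·2}·(+1)^2·(-1)^4 = +1.
v=2: v_2(a)=-4, v_2(b)=-3; units ≡ 1, 5 (mod 8); ε·ε+αω+βω = 0·0+-4·1+-3·0 ≡ 0  ⇒  (a,b)_2 = +1.
v=3: a=3^-10·(≡2), b=3^-6·(≡2) mod 3; (2|3)=-1, (2|3)=-1; (−1)^{-10·-6·1}·(-1)^-6·(-1)^-10 = +1.
v=31: a=31^5·(≡29), b=31^1·(≡11) mod 31; (29|31)=-1, (11|31)=-1; (−1)^{5·1·15}·(-1)^1·(-1)^5 = -1.
Ram(-31, -38998) = {17, 31, 37, ∞}; no ℚ_17-point on the conic.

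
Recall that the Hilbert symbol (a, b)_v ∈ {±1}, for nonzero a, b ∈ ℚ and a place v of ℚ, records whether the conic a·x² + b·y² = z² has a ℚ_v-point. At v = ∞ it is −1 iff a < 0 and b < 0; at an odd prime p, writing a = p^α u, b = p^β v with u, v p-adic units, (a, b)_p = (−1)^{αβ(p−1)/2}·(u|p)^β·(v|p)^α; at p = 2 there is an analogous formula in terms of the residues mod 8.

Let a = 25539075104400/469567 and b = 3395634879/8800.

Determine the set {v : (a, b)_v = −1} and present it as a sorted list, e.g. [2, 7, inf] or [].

Mod squares: a ≡ 7, b ≡ 858. Check v ∈ {∞, 2, 3, 5, 7, 11, 13, 19, 31, 37, 43}.
v=∞: 7 > 0 and 858 > 0  ⇒  (a,b)_∞ = +1.
v=11: a=11^2·(≡8), b=11^-1·(≡4) mod 11; (8|11)=-1, (4|11)=+1; (−1)^{2·-1·5}·(-1)^-1·(+1)^2 = -1.
v=13: a=13^2·(≡2), b=13^1·(≡12) mod 13; (2|13)=-1, (12|13)=+1; (−1)^{2·1·6}·(-1)^1·(+1)^2 = -1.
v=5: a=5^2·(≡3), b=5^-2·(≡2) mod 5; (3|5)=-1, (2|5)=-1; (−1)^{2·-2·2}·(-1)^-2·(-1)^2 = +1.
v=3: a=3^2·(≡1), b=3^1·(≡1) mod 3; (1|3)=+1, (1|3)=+1; (−1)^{2·1·1}·(+1)^1·(+1)^2 = +1.
v=2: v_2(a)=4, v_2(b)=-5; units ≡ 7, 5 (mod 8); ε·ε+αω+βω = 1·0+4·1+-5·0 ≡ 0  ⇒  (a,b)_2 = +1.
v=7: a=7^-3·(≡1), b=7^2·(≡1) mod 7; (1|7)=+1, (1|7)=+1; (−1)^{-3·2·3}·(+1)^2·(+1)^-3 = +1.
v=37: a=37^-2·(≡7), b=37^0·(≡33) mod 37; (7|37)=+1, (33|37)=+1; (−1)^{-2·0·18}·(+1)^0·(+1)^-2 = +1.
v=19: a=19^2·(≡1), b=19^0·(≡14) mod 19; (1|19)=+1, (14|19)=-1; (−1)^{2·0·9}·(+1)^0·(-1)^2 = +1.
v=31: a=31^2·(≡5), b=31^2·(≡24) mod 31; (5|31)=+1, (24|31)=-1; (−1)^{2·2·15}·(+1)^2·(-1)^2 = +1.
v=43: a=43^0·(≡19), b=43^2·(≡24) mod 43; (19|43)=-1, (24|43)=+1; (−1)^{0·2·21}·(-1)^2·(+1)^0 = +1.
(7, 858 / ℚ) ramifies at {11, 13}: a division algebra.

[11, 13]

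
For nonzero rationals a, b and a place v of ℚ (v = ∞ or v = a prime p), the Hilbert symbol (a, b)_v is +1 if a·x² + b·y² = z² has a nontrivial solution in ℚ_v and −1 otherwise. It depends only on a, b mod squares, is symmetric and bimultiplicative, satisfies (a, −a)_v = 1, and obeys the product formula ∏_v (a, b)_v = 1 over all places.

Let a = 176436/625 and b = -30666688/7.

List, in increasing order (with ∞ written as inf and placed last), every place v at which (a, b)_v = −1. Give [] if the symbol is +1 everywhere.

[31, 41]

(a, b) ≡ (29, -3354169) mod (ℚ^×)²; places V = {2, 3, 5, 7, 13, 29, 31, 41, ∞}.
(a,b)_41: α=0, u≡30; β=1, v≡11 (mod 41); (30|41)=-1, (11|41)=-1; sign (−1)^0·-1^1·-1^0 = -1.
(a,b)_5: α=-4, u≡1; β=0, v≡1 (mod 5); (1|5)=+1, (1|5)=+1; sign (−1)^0·+1^0·+1^-4 = +1.
(a,b)_29: α=1, u≡25; β=1, v≡6 (mod 29); (25|29)=+1, (6|29)=+1; sign (−1)^0·+1^1·+1^1 = +1.
(a,b)_7: α=0, u≡4; β=-1, v≡4 (mod 7); (4|7)=+1, (4|7)=+1; sign (−1)^0·+1^-1·+1^0 = +1.
(a,b)_13: α=2, u≡4; β=1, v≡8 (mod 13); (4|13)=+1, (8|13)=-1; sign (−1)^0·+1^1·-1^2 = +1.
(a,b)_∞: sgn(29)=+, sgn(-3354169)=−, so +1.
(a,b)_3: α=2, u≡2; β=0, v≡2 (mod 3); (2|3)=-1, (2|3)=-1; sign (−1)^0·-1^0·-1^2 = +1.
(a,b)_31: α=0, u≡3; β=1, v≡30 (mod 31); (3|31)=-1, (30|31)=-1; sign (−1)^0·-1^1·-1^0 = -1.
(a,b)_2: α=2, β=6; u≡5, v≡7 (mod 8); ε(u)ε(v)=0·1, αω(v)=2·0, βω(u)=6·1; sum ≡ 0  ⇒  +1.
(29, -3354169 / ℚ) ramifies at {31, 41}: a division algebra.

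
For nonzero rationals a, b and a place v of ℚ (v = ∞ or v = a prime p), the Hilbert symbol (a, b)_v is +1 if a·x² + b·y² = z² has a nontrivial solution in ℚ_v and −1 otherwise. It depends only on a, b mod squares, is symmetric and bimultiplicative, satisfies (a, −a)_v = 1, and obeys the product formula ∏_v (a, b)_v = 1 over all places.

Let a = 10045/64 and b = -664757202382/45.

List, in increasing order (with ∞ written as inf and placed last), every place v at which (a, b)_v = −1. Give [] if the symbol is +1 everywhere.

[2, 5, 19, 41]

Mod squares: a ≡ 205, b ≡ -41990. Check v ∈ {∞, 2, 3, 5, 7, 13, 17, 19, 31, 41}.
v=13: a=13^0·(≡4), b=13^1·(≡8) mod 13; (4|13)=+1, (8|13)=-1; (−1)^{0·1·6}·(+1)^1·(-1)^0 = +1.
v=41: a=41^1·(≡16), b=41^2·(≡6) mod 41; (16|41)=+1, (6|41)=-1; (−1)^{1·2·20}·(+1)^2·(-1)^1 = -1.
v=31: a=31^0·(≡16), b=31^2·(≡27) mod 31; (16|31)=+1, (27|31)=-1; (−1)^{0·2·15}·(+1)^2·(-1)^0 = +1.
v=∞: 205 > 0 and -41990 < 0  ⇒  (a,b)_∞ = +1.
v=5: a=5^1·(≡1), b=5^-1·(≡2) mod 5; (1|5)=+1, (2|5)=-1; (−1)^{1·-1·2}·(+1)^-1·(-1)^1 = -1.
v=17: a=17^0·(≡9), b=17^1·(≡6) mod 17; (9|17)=+1, (6|17)=-1; (−1)^{0·1·8}·(+1)^1·(-1)^0 = +1.
v=19: a=19^0·(≡10), b=19^1·(≡12) mod 19; (10|19)=-1, (12|19)=-1; (−1)^{0·1·9}·(-1)^1·(-1)^0 = -1.
v=7: a=7^2·(≡2), b=7^2·(≡6) mod 7; (2|7)=+1, (6|7)=-1; (−1)^{2·2·3}·(+1)^2·(-1)^2 = +1.
v=3: a=3^0·(≡1), b=3^-2·(≡1) mod 3; (1|3)=+1, (1|3)=+1; (−1)^{0·-2·1}·(+1)^-2·(+1)^0 = +1.
v=2: v_2(a)=-6, v_2(b)=1; units ≡ 5, 5 (mod 8); ε·ε+αω+βω = 0·0+-6·1+1·1 ≡ 1  ⇒  (a,b)_2 = -1.
Ram(205, -41990) = {2, 5, 19, 41}; no ℚ_2-point on the conic.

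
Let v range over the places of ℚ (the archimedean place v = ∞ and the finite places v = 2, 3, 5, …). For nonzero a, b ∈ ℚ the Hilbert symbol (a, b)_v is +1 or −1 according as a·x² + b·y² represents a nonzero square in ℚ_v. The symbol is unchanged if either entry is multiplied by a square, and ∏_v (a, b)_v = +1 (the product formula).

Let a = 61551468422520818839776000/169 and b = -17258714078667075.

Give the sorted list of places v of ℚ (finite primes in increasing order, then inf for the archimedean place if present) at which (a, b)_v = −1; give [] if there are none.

Mod squares: a ≡ 70035, b ≡ -3. Check v ∈ {∞, 2, 3, 5, 7, 13, 19, 23, 29}.
v=5: a=5^3·(≡2), b=5^2·(≡2) mod 5; (2|5)=-1, (2|5)=-1; (−1)^{3·2·2}·(-1)^2·(-1)^3 = -1.
v=29: a=29^3·(≡14), b=29^2·(≡27) mod 29; (14|29)=-1, (27|29)=-1; (−1)^{3·2·14}·(-1)^2·(-1)^3 = -1.
v=23: a=23^3·(≡18), b=23^2·(≡17) mod 23; (18|23)=+1, (17|23)=-1; (−1)^{3·2·11}·(+1)^2·(-1)^3 = -1.
v=∞: 70035 > 0 and -3 < 0  ⇒  (a,b)_∞ = +1.
v=3: a=3^9·(≡2), b=3^5·(≡2) mod 3; (2|3)=-1, (2|3)=-1; (−1)^{9·5·1}·(-1)^5·(-1)^9 = -1.
v=7: a=7^1·(≡4), b=7^2·(≡1) mod 7; (4|7)=+1, (1|7)=+1; (−1)^{1·2·3}·(+1)^2·(+1)^1 = +1.
v=2: v_2(a)=8, v_2(b)=0; units ≡ 3, 5 (mod 8); ε·ε+αω+βω = 1·0+8·1+0·1 ≡ 0  ⇒  (a,b)_2 = +1.
v=13: a=13^-2·(≡10), b=13^0·(≡12) mod 13; (10|13)=+1, (12|13)=+1; (−1)^{-2·0·6}·(+1)^0·(+1)^-2 = +1.
v=19: a=19^6·(≡17), b=19^4·(≡11) mod 19; (17|19)=+1, (11|19)=+1; (−1)^{6·4·9}·(+1)^4·(+1)^6 = +1.
Ram(70035, -3) = {3, 5, 23, 29}; no ℚ_3-point on the conic.

[3, 5, 23, 29]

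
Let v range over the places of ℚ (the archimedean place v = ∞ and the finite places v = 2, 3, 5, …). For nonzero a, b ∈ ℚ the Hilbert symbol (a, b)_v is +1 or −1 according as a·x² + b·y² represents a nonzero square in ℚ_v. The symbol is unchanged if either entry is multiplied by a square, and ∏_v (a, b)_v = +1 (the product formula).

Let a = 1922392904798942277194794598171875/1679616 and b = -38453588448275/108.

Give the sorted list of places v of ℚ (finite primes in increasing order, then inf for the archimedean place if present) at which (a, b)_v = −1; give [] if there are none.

[2, 7, 11, 17]

Mod squares: a ≡ 52003, b ≡ -57057. Check v ∈ {∞, 2, 3, 5, 7, 11, 13, 17, 19, 23}.
v=7: a=7^3·(≡4), b=7^1·(≡4) mod 7; (4|7)=+1, (4|7)=+1; (−1)^{3·1·3}·(+1)^1·(+1)^3 = -1.
v=3: a=3^-8·(≡1), b=3^-3·(≡1) mod 3; (1|3)=+1, (1|3)=+1; (−1)^{-8·-3·1}·(+1)^-3·(+1)^-8 = +1.
v=∞: 52003 > 0 and -57057 < 0  ⇒  (a,b)_∞ = +1.
v=5: a=5^6·(≡3), b=5^2·(≡3) mod 5; (3|5)=-1, (3|5)=-1; (−1)^{6·2·2}·(-1)^2·(-1)^6 = +1.
v=13: a=13^2·(≡9), b=13^1·(≡6) mod 13; (9|13)=+1, (6|13)=-1; (−1)^{2·1·6}·(+1)^1·(-1)^2 = +1.
v=17: a=17^5·(≡2), b=17^2·(≡10) mod 17; (2|17)=+1, (10|17)=-1; (−1)^{5·2·8}·(+1)^2·(-1)^5 = -1.
v=19: a=19^3·(≡6), b=19^1·(≡12) mod 19; (6|19)=+1, (12|19)=-1; (−1)^{3·1·9}·(+1)^1·(-1)^3 = +1.
v=23: a=23^9·(≡5), b=23^4·(≡9) mod 23; (5|23)=-1, (9|23)=+1; (−1)^{9·4·11}·(-1)^4·(+1)^9 = +1.
v=2: v_2(a)=-8, v_2(b)=-2; units ≡ 3, 7 (mod 8); ε·ε+αω+βω = 1·1+-8·0+-2·1 ≡ 1  ⇒  (a,b)_2 = -1.
v=11: a=11^2·(≡6), b=11^1·(≡9) mod 11; (6|11)=-1, (9|11)=+1; (−1)^{2·1·5}·(-1)^1·(+1)^2 = -1.
(52003, -57057 / ℚ) ramifies at {2, 7, 11, 17}: a division algebra.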